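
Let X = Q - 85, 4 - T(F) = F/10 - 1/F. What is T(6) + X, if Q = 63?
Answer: -553/30 ≈ -18.433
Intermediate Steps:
T(F) = 4 + 1/F - F/10 (T(F) = 4 - (F/10 - 1/F) = 4 - (-1/F + F/10) = 4 + (1/F - F/10) = 4 + 1/F - F/10)
X = -22 (X = 63 - 85 = -22)
T(6) + X = (4 + 1/6 - ⅒*6) - 22 = (4 + ⅙ - ⅗) - 22 = 107/30 - 22 = -553/30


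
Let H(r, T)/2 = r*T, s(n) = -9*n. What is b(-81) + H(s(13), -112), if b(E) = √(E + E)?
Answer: 26208 + 9*I*√2 ≈ 26208.0 + 12.728*I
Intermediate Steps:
b(E) = √2*√E (b(E) = √(2*E) = √2*√E)
H(r, T) = 2*T*r (H(r, T) = 2*(r*T) = 2*(T*r) = 2*T*r)
b(-81) + H(s(13), -112) = √2*√(-81) + 2*(-112)*(-9*13) = √2*(9*I) + 2*(-112)*(-117) = 9*I*√2 + 26208 = 26208 + 9*I*√2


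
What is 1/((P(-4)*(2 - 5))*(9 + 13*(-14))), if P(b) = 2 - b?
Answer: 1/3114 ≈ 0.00032113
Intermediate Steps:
1/((P(-4)*(2 - 5))*(9 + 13*(-14))) = 1/(((2 - 1*(-4))*(2 - 5))*(9 + 13*(-14))) = 1/(((2 + 4)*(-3))*(9 - 182)) = 1/((6*(-3))*(-173)) = 1/(-18*(-173)) = 1/3114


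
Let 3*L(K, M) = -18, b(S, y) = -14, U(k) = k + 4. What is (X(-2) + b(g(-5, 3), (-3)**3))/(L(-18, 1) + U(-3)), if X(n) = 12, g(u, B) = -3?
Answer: 2/5 ≈ 0.40000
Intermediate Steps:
U(k) = 4 + k
L(K, M) = -6 (L(K, M) = (1/3)*(-18) = -6)
(X(-2) + b(g(-5, 3), (-3)**3))/(L(-18, 1) + U(-3)) = (12 - 14)/(-6 + (4 - 3)) = -2/(-6 + 1) = -2/(-5) = -2*(-1/5) = 2/5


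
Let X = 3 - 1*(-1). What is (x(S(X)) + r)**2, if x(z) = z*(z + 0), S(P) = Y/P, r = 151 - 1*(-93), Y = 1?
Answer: 15249025/256 ≈ 59567.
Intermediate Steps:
X = 4 (X = 3 + 1 = 4)
r = 244 (r = 151 + 93 = 244)
S(P) = 1/P
x(z) = z**2 (x(z) = z*z = z**2)
(x(S(X)) + r)**2 = ((1/4)**2 + 244)**2 = (1/16 + 244)**2 = (3905/16)**2 = 15249025/256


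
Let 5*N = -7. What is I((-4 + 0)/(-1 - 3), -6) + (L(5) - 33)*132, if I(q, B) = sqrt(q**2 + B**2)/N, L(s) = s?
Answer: -3696 - 5*sqrt(37)/7 ≈ -3700.3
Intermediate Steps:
N = -7/5 (N = (1/5)*(-7) = -7/5 ≈ -1.4000)
I(q, B) = -5*sqrt(B**2 + q**2)/7 (I(q, B) = sqrt(q**2 + B**2)/(-7/5) = sqrt(B**2 + q**2)*(-5/7) = -5*sqrt(B**2 + q**2)/7)
I((-4 + 0)/(-1 - 3), -6) + (L(5) - 33)*132 = -5*sqrt((-6)**2 + ((-4 + 0)/(-1 - 3))**2)/7 + (5 - 33)*132 = -5*sqrt(36 + (-4/(-4))**2)/7 - 28*132 = -5*sqrt(36 + (-4*(-1/4))**2)/7 - 3696 = -5*sqrt(36 + 1**2)/7 - 3696 = -5*sqrt(36 + 1)/7 - 3696 = -5*sqrt(37)/7 - 3696 = -3696 - 5*sqrt(37)/7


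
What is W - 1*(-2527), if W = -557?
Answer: 1970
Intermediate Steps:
W - 1*(-2527) = -557 - 1*(-2527) = -557 + 2527 = 1970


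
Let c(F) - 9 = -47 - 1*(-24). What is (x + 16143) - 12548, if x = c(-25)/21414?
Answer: 38491658/10707 ≈ 3595.0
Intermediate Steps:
c(F) = -14 (c(F) = 9 + (-47 - 1*(-24)) = 9 + (-47 + 24) = 9 - 23 = -14)
x = -7/10707 (x = -14/21414 = -14*1/21414 = -7/10707 ≈ -0.00065378)
(x + 16143) - 12548 = (-7/10707 + 16143) - 12548 = 172843094/10707 - 12548 = 38491658/10707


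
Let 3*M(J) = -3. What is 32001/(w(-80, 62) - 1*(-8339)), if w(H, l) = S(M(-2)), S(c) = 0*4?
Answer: 32001/8339 ≈ 3.8375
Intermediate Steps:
M(J) = -1 (M(J) = (⅓)*(-3) = -1)
S(c) = 0
w(H, l) = 0
32001/(w(-80, 62) - 1*(-8339)) = 32001/(0 - 1*(-8339)) = 32001/(0 + 8339) = 32001/8339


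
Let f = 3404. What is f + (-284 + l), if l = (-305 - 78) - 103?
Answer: 2634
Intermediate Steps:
l = -486 (l = -383 - 103 = -486)
f + (-284 + l) = 3404 + (-284 - 486) = 3404 - 770 = 2634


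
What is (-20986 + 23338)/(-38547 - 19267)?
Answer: -1176/28907 ≈ -0.040682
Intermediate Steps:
(-20986 + 23338)/(-38547 - 19267) = 2352/(-57814) = 2352*(-1/57814) = -1176/28907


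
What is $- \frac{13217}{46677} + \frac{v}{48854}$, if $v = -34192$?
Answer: $- \frac{1120841651}{1140179079} \approx -0.98304$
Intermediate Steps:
$- \frac{13217}{46677} + \frac{v}{48854} = - \frac{13217}{46677} - \frac{34192}{48854} = \left(-13217\right) \frac{1}{46677} - \frac{17096}{24427} = - \frac{13217}{46677} - \frac{17096}{24427} = - \frac{1120841651}{1140179079}$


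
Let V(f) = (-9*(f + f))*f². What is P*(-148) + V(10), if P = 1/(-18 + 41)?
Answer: -414148/23 ≈ -18006.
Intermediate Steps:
P = 1/23 ≈ 0.043478
V(f) = -18*f³ (V(f) = (-18*f)*f² = -18*f³)
P*(-148) + V(10) = (1/23)*(-148) - 18*10³ = -148/23 - 18*1000 = -148/23 - 18000 = -414148/23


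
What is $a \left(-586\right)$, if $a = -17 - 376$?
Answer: $230298$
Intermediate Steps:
$a = -393$ ($a = -17 - 376 = -393$)
$a \left(-586\right) = \left(-393\right) \left(-586\right) = 230298$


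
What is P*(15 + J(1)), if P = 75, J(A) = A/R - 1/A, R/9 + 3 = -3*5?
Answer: 56675/54 ≈ 1049.5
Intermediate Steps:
R = -162 (R = -27 + 9*(-3*5) = -27 + 9*(-15) = -27 - 135 = -162)
J(A) = -1/A - A/162 (J(A) = A/(-162) - 1/A = A*(-1/162) - 1/A = -A/162 - 1/A = -1/A - A/162)
P*(15 + J(1)) = 75*(15 + (-1/1 - 1/162*1)) = 75*(15 + (-1*1 - 1/162)) = 75*(15 + (-1 - 1/162)) = 75*(15 - 163/162) = 75*(2267/162) = 56675/54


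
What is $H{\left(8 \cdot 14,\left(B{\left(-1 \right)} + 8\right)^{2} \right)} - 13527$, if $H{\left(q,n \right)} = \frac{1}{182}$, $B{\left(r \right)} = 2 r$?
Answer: $- \frac{2461913}{182} \approx -13527.0$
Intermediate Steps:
$H{\left(q,n \right)} = \frac{1}{182}$
$H{\left(8 \cdot 14,\left(B{\left(-1 \right)} + 8\right)^{2} \right)} - 13527 = \frac{1}{182} - 13527 = - \frac{2461913}{182}$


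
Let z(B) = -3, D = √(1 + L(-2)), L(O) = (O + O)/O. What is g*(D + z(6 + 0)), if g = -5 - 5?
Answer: 30 - 10*√3 ≈ 12.679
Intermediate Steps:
L(O) = 2 (L(O) = (2*O)/O = 2)
g = -10
D = √3 (D = √(1 + 2) = √3 ≈ 1.7320)
g*(D + z(6 + 0)) = -10*(√3 - 3) = -10*(-3 + √3) = 30 - 10*√3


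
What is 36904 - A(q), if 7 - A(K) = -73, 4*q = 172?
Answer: 36824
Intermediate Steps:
q = 43 (q = (¼)*172 = 43)
A(K) = 80 (A(K) = 7 - 1*(-73) = 7 + 73 = 80)
36904 - A(q) = 36904 - 1*80 = 36904 - 80 = 36824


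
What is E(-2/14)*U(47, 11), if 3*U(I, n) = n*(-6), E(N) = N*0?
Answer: 0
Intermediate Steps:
E(N) = 0
U(I, n) = -2*n (U(I, n) = (n*(-6))/3 = (-6*n)/3 = -2*n)
E(-2/14)*U(47, 11) = 0*(-2*11) = 0*(-22) = 0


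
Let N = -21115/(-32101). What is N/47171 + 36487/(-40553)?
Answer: -516346565826/573895546709 ≈ -0.89972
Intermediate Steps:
N = 21115/32101 (N = -21115*(-1)/32101 = -1*(-21115/32101) = 21115/32101 ≈ 0.65777)
N/47171 + 36487/(-40553) = (21115/32101)/47171 + 36487/(-40553) = (21115/32101)*(1/47171) + 36487*(-1/40553) = 21115/1514236271 - 341/379 = -516346565826/573895546709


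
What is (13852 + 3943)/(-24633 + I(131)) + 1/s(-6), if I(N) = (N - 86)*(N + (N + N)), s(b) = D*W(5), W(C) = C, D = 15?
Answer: -442559/173700 ≈ -2.5478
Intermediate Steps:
s(b) = 75 (s(b) = 15*5 = 75)
I(N) = 3*N*(-86 + N) (I(N) = (-86 + N)*(N + 2*N) = (-86 + N)*(3*N) = 3*N*(-86 + N))
(13852 + 3943)/(-24633 + I(131)) + 1/s(-6) = (13852 + 3943)/(-24633 + 3*131*(-86 + 131)) + 1/75 = 17795/(-24633 + 3*131*45) + 1/75 = 17795/(-24633 + 17685) + 1/75 = 17795/(-6948) + 1/75 = 17795*(-1/6948) + 1/75 = -17795/6948 + 1/75 = -442559/173700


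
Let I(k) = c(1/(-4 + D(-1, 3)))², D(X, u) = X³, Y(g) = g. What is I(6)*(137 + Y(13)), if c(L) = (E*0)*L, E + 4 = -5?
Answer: 0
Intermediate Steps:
E = -9 (E = -4 - 5 = -9)
c(L) = 0 (c(L) = (-9*0)*L = 0*L = 0)
I(k) = 0 (I(k) = 0² = 0)
I(6)*(137 + Y(13)) = 0*(137 + 13) = 0*150 = 0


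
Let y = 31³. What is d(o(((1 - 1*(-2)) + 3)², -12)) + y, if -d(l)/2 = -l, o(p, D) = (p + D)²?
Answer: 30943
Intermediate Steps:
o(p, D) = (D + p)²
d(l) = 2*l (d(l) = -(-2)*l = 2*l)
y = 29791
d(o(((1 - 1*(-2)) + 3)², -12)) + y = 2*(-12 + ((1 - 1*(-2)) + 3)²)² + 29791 = 2*(-12 + ((1 + 2) + 3)²)² + 29791 = 2*(-12 + (3 + 3)²)² + 29791 = 2*(-12 + 6²)² + 29791 = 2*(-12 + 36)² + 29791 = 2*24² + 29791 = 2*576 + 29791 = 1152 + 29791 = 30943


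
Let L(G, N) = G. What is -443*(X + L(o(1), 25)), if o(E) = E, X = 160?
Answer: -71323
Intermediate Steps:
-443*(X + L(o(1), 25)) = -443*(160 + 1) = -443*161 = -71323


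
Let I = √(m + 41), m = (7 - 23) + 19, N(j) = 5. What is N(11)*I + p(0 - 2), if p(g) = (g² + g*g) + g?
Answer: 6 + 10*√11 ≈ 39.166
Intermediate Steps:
m = 3 (m = -16 + 19 = 3)
I = 2*√11 (I = √(3 + 41) = √44 = 2*√11 ≈ 6.6332)
p(g) = g + 2*g² (p(g) = (g² + g²) + g = 2*g² + g = g + 2*g²)
N(11)*I + p(0 - 2) = 5*(2*√11) + (0 - 2)*(1 + 2*(0 - 2)) = 10*√11 - 2*(1 + 2*(-2)) = 10*√11 - 2*(1 - 4) = 10*√11 - 2*(-3) = 10*√11 + 6 = 6 + 10*√11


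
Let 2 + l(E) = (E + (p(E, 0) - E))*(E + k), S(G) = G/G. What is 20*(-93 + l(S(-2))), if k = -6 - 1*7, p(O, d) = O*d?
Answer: -1900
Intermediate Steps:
S(G) = 1
k = -13 (k = -6 - 7 = -13)
l(E) = -2 (l(E) = -2 + (E + (E*0 - E))*(E - 13) = -2 + (E + (0 - E))*(-13 + E) = -2 + (E - E)*(-13 + E) = -2 + 0*(-13 + E) = -2 + 0 = -2)
20*(-93 + l(S(-2))) = 20*(-93 - 2) = 20*(-95) = -1900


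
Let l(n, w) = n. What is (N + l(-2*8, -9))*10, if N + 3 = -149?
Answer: -1680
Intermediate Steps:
N = -152 (N = -3 - 149 = -152)
(N + l(-2*8, -9))*10 = (-152 - 2*8)*10 = (-152 - 16)*10 = -168*10 = -1680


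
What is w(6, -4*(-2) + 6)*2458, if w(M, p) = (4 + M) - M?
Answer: 9832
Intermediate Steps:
w(M, p) = 4
w(6, -4*(-2) + 6)*2458 = 4*2458 = 9832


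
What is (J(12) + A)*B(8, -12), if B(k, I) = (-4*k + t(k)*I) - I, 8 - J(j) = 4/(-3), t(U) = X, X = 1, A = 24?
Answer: -3200/3 ≈ -1066.7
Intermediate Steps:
t(U) = 1
J(j) = 28/3 (J(j) = 8 - 4/(-3) = 8 - 4*(-1)/3 = 8 - 1*(-4/3) = 8 + 4/3 = 28/3)
B(k, I) = -4*k (B(k, I) = (-4*k + 1*I) - I = (-4*k + I) - I = (I - 4*k) - I = -4*k)
(J(12) + A)*B(8, -12) = (28/3 + 24)*(-4*8) = (100/3)*(-32) = -3200/3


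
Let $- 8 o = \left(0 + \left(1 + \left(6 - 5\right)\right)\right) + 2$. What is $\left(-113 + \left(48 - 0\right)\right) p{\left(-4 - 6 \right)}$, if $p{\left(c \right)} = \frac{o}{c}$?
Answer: $- \frac{13}{4} \approx -3.25$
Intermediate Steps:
$o = - \frac{1}{2}$ ($o = - \frac{\left(0 + \left(1 + \left(6 - 5\right)\right)\right) + 2}{8} = - \frac{\left(0 + \left(1 + 1\right)\right) + 2}{8} = - \frac{\left(0 + 2\right) + 2}{8} = - \frac{2 + 2}{8} = \left(- \frac{1}{8}\right) 4 = - \frac{1}{2} \approx -0.5$)
$p{\left(c \right)} = - \frac{1}{2 c}$
$\left(-113 + \left(48 - 0\right)\right) p{\left(-4 - 6 \right)} = \left(-113 + \left(48 - 0\right)\right) \left(- \frac{1}{2 \left(-4 - 6\right)}\right) = \left(-113 + \left(48 + 0\right)\right) \left(- \frac{1}{2 \left(-4 - 6\right)}\right) = \left(-113 + 48\right) \left(- \frac{1}{2 \left(-10\right)}\right) = - 65 \left(\left(- \frac{1}{2}\right) \left(- \frac{1}{10}\right)\right) = \left(-65\right) \frac{1}{20} = - \frac{13}{4}$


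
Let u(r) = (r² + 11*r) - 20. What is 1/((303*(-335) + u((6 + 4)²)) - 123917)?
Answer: -1/214342 ≈ -4.6654e-6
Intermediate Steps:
u(r) = -20 + r² + 11*r
1/((303*(-335) + u((6 + 4)²)) - 123917) = 1/((303*(-335) + (-20 + ((6 + 4)²)² + 11*(6 + 4)²)) - 123917) = 1/((-101505 + (-20 + (10²)² + 11*10²)) - 123917) = 1/((-101505 + (-20 + 100² + 11*100)) - 123917) = 1/((-101505 + (-20 + 10000 + 1100)) - 123917) = 1/((-101505 + 11080) - 123917) = 1/(-90425 - 123917) = 1/(-214342) = -1/214342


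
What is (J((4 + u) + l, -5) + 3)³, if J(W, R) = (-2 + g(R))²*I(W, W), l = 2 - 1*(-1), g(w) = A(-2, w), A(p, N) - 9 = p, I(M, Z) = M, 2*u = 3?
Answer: 80062991/8 ≈ 1.0008e+7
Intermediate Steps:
u = 3/2 (u = (½)*3 = 3/2 ≈ 1.5000)
A(p, N) = 9 + p
g(w) = 7 (g(w) = 9 - 2 = 7)
l = 3 (l = 2 + 1 = 3)
J(W, R) = 25*W (J(W, R) = (-2 + 7)²*W = 5²*W = 25*W)
(J((4 + u) + l, -5) + 3)³ = (25*((4 + 3/2) + 3) + 3)³ = (25*(11/2 + 3) + 3)³ = (25*(17/2) + 3)³ = (425/2 + 3)³ = (431/2)³ = 80062991/8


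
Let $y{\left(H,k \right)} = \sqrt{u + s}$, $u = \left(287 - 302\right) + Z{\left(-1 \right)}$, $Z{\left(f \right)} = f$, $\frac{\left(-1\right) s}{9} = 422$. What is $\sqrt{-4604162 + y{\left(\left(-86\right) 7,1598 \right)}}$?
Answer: $\sqrt{-4604162 + i \sqrt{3814}} \approx 0.01 + 2145.7 i$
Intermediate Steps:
$s = -3798$ ($s = \left(-9\right) 422 = -3798$)
$u = -16$ ($u = \left(287 - 302\right) - 1 = -15 - 1 = -16$)
$y{\left(H,k \right)} = i \sqrt{3814}$ ($y{\left(H,k \right)} = \sqrt{-16 - 3798} = \sqrt{-3814} = i \sqrt{3814}$)
$\sqrt{-4604162 + y{\left(\left(-86\right) 7,1598 \right)}} = \sqrt{-4604162 + i \sqrt{3814}}$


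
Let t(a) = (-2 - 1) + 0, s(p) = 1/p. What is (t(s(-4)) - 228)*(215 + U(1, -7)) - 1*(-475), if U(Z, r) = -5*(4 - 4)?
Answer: -49190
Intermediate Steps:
U(Z, r) = 0 (U(Z, r) = -5*0 = 0)
t(a) = -3 (t(a) = -3 + 0 = -3)
(t(s(-4)) - 228)*(215 + U(1, -7)) - 1*(-475) = (-3 - 228)*(215 + 0) - 1*(-475) = -231*215 + 475 = -49665 + 475 = -49190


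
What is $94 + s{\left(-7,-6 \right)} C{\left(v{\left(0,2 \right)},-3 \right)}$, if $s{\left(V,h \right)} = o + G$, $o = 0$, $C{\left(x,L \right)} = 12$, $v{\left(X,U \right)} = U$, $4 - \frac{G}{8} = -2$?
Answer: $670$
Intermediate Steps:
$G = 48$ ($G = 32 - -16 = 32 + 16 = 48$)
$s{\left(V,h \right)} = 48$ ($s{\left(V,h \right)} = 0 + 48 = 48$)
$94 + s{\left(-7,-6 \right)} C{\left(v{\left(0,2 \right)},-3 \right)} = 94 + 48 \cdot 12 = 94 + 576 = 670$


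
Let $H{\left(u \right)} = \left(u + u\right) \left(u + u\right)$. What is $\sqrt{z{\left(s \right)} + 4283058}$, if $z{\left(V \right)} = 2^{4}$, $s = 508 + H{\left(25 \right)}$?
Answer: $\sqrt{4283074} \approx 2069.6$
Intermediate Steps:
$H{\left(u \right)} = 4 u^{2}$ ($H{\left(u \right)} = 2 u 2 u = 4 u^{2}$)
$s = 3008$ ($s = 508 + 4 \cdot 25^{2} = 508 + 4 \cdot 625 = 508 + 2500 = 3008$)
$z{\left(V \right)} = 16$
$\sqrt{z{\left(s \right)} + 4283058} = \sqrt{16 + 4283058} = \sqrt{4283074}$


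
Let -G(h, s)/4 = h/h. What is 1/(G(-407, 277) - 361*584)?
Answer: -1/210828 ≈ -4.7432e-6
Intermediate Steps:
G(h, s) = -4 (G(h, s) = -4*h/h = -4*1 = -4)
1/(G(-407, 277) - 361*584) = 1/(-4 - 361*584) = 1/(-4 - 210824) = 1/(-210828) = -1/210828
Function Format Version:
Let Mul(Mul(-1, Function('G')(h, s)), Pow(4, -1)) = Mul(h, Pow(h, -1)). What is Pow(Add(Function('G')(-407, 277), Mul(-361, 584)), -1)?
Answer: Rational(-1, 210828) ≈ -4.7432e-6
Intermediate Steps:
Function('G')(h, s) = -4 (Function('G')(h, s) = Mul(-4, Mul(h, Pow(h, -1))) = Mul(-4, 1) = -4)
Pow(Add(Function('G')(-407, 277), Mul(-361, 584)), -1) = Pow(Add(-4, Mul(-361, 584)), -1) = Pow(Add(-4, -210824), -1) = Pow(-210828, -1) = Rational(-1, 210828)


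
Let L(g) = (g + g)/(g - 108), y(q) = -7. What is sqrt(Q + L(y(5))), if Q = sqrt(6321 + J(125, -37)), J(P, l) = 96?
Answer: sqrt(1610 + 39675*sqrt(713))/115 ≈ 8.9570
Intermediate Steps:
Q = 3*sqrt(713) (Q = sqrt(6321 + 96) = sqrt(6417) = 3*sqrt(713) ≈ 80.106)
L(g) = 2*g/(-108 + g) (L(g) = (2*g)/(-108 + g) = 2*g/(-108 + g))
sqrt(Q + L(y(5))) = sqrt(3*sqrt(713) + 2*(-7)/(-108 - 7)) = sqrt(3*sqrt(713) + 2*(-7)/(-115)) = sqrt(3*sqrt(713) + 2*(-7)*(-1/115)) = sqrt(3*sqrt(713) + 14/115) = sqrt(14/115 + 3*sqrt(713))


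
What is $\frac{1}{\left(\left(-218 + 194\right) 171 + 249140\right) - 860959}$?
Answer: $- \frac{1}{615923} \approx -1.6236 \cdot 10^{-6}$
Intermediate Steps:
$\frac{1}{\left(\left(-218 + 194\right) 171 + 249140\right) - 860959} = \frac{1}{\left(\left(-24\right) 171 + 249140\right) - 860959} = \frac{1}{\left(-4104 + 249140\right) - 860959} = \frac{1}{245036 - 860959} = \frac{1}{-615923} = - \frac{1}{615923}$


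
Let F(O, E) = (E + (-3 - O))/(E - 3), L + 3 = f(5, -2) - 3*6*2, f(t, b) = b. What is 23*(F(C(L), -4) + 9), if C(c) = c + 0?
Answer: 667/7 ≈ 95.286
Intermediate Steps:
L = -41 (L = -3 + (-2 - 3*6*2) = -3 + (-2 - 18*2) = -3 + (-2 - 36) = -3 - 38 = -41)
C(c) = c
F(O, E) = (-3 + E - O)/(-3 + E)
23*(F(C(L), -4) + 9) = 23*((-3 - 4 - 1*(-41))/(-3 - 4) + 9) = 23*((-3 - 4 + 41)/(-7) + 9) = 23*(-⅐*34 + 9) = 23*(-34/7 + 9) = 23*(29/7) = 667/7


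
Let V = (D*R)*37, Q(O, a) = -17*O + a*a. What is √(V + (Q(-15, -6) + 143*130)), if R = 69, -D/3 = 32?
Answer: I*√226207 ≈ 475.61*I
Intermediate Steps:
D = -96 (D = -3*32 = -96)
Q(O, a) = a² - 17*O (Q(O, a) = -17*O + a² = a² - 17*O)
V = -245088 (V = -96*69*37 = -6624*37 = -245088)
√(V + (Q(-15, -6) + 143*130)) = √(-245088 + (((-6)² - 17*(-15)) + 143*130)) = √(-245088 + ((36 + 255) + 18590)) = √(-245088 + (291 + 18590)) = √(-245088 + 18881) = √(-226207) = I*√226207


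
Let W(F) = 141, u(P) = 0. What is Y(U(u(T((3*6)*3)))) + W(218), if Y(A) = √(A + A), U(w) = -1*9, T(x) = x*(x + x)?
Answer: 141 + 3*I*√2 ≈ 141.0 + 4.2426*I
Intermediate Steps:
T(x) = 2*x² (T(x) = x*(2*x) = 2*x²)
U(w) = -9
Y(A) = √2*√A (Y(A) = √(2*A) = √2*√A)
Y(U(u(T((3*6)*3)))) + W(218) = √2*√(-9) + 141 = √2*(3*I) + 141 = 3*I*√2 + 141 = 141 + 3*I*√2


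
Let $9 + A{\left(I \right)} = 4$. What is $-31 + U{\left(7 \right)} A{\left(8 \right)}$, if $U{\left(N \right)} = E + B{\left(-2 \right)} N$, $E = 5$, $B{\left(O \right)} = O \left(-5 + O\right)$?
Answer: $-546$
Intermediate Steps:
$A{\left(I \right)} = -5$ ($A{\left(I \right)} = -9 + 4 = -5$)
$U{\left(N \right)} = 5 + 14 N$ ($U{\left(N \right)} = 5 + - 2 \left(-5 - 2\right) N = 5 + \left(-2\right) \left(-7\right) N = 5 + 14 N$)
$-31 + U{\left(7 \right)} A{\left(8 \right)} = -31 + \left(5 + 14 \cdot 7\right) \left(-5\right) = -31 + \left(5 + 98\right) \left(-5\right) = -31 + 103 \left(-5\right) = -31 - 515 = -546$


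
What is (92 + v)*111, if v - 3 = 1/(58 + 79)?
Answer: 1444776/137 ≈ 10546.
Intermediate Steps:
v = 412/137 (v = 3 + 1/(58 + 79) = 3 + 1/137 = 412/137 ≈ 3.0073)
(92 + v)*111 = (92 + 412/137)*111 = (13016/137)*111 = 1444776/137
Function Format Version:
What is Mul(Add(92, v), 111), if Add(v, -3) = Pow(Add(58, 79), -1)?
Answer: Rational(1444776, 137) ≈ 10546.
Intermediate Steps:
v = Rational(412, 137) (v = Add(3, Pow(Add(58, 79), -1)) = Add(3, Pow(137, -1)) = Add(3, Rational(1, 137)) = Rational(412, 137) ≈ 3.0073)
Mul(Add(92, v), 111) = Mul(Add(92, Rational(412, 137)), 111) = Mul(Rational(13016, 137), 111) = Rational(1444776, 137)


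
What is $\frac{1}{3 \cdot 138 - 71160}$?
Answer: $- \frac{1}{70746} \approx -1.4135 \cdot 10^{-5}$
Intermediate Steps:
$\frac{1}{3 \cdot 138 - 71160} = \frac{1}{414 - 71160} = \frac{1}{-70746} = - \frac{1}{70746}$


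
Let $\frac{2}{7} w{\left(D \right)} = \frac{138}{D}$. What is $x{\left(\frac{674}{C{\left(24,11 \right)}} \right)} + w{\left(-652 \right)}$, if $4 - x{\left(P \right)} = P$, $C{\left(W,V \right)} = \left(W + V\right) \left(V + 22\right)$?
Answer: $\frac{2014927}{753060} \approx 2.6757$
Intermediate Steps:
$C{\left(W,V \right)} = \left(22 + V\right) \left(V + W\right)$ ($C{\left(W,V \right)} = \left(V + W\right) \left(22 + V\right) = \left(22 + V\right) \left(V + W\right)$)
$w{\left(D \right)} = \frac{483}{D}$ ($w{\left(D \right)} = \frac{7 \frac{138}{D}}{2} = \frac{483}{D}$)
$x{\left(P \right)} = 4 - P$
$x{\left(\frac{674}{C{\left(24,11 \right)}} \right)} + w{\left(-652 \right)} = \left(4 - \frac{674}{11^{2} + 22 \cdot 11 + 22 \cdot 24 + 11 \cdot 24}\right) + \frac{483}{-652} = \left(4 - \frac{674}{121 + 242 + 528 + 264}\right) + 483 \left(- \frac{1}{652}\right) = \left(4 - \frac{674}{1155}\right) - \frac{483}{652} = \frac{3946}{1155} - \frac{483}{652} = \frac{2014927}{753060}$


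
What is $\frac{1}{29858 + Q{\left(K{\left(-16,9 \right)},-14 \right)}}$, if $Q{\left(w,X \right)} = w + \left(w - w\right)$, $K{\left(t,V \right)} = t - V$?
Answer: $\frac{1}{29833} \approx 3.352 \cdot 10^{-5}$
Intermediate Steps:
$Q{\left(w,X \right)} = w$ ($Q{\left(w,X \right)} = w + 0 = w$)
$\frac{1}{29858 + Q{\left(K{\left(-16,9 \right)},-14 \right)}} = \frac{1}{29858 - 25} = \frac{1}{29833}$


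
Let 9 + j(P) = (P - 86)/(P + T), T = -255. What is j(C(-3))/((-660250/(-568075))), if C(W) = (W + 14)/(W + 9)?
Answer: -4825339/647045 ≈ -7.4575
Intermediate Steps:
C(W) = (14 + W)/(9 + W)
j(P) = -9 + (-86 + P)/(-255 + P) (j(P) = -9 + (P - 86)/(P - 255) = -9 + (-86 + P)/(-255 + P))
j(C(-3))/((-660250/(-568075))) = ((2209 - 8*(14 - 3)/(9 - 3))/(-255 + (14 - 3)/(9 - 3)))/((-660250/(-568075))) = ((2209 - 8*11/6)/(-255 + 11/6))/((-660250*(-1/568075))) = ((2209 - 4*11/3)/(-255 + (⅙)*11))/(26410/22723) = ((2209 - 8*11/6)/(-255 + 11/6))*(22723/26410) = ((2209 - 44/3)/(-1519/6))*(22723/26410) = -6/1519*6583/3*(22723/26410) = -13166/1519*22723/26410 = -4825339/647045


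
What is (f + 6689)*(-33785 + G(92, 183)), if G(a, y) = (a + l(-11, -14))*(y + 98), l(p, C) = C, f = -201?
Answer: -76993096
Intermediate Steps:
G(a, y) = (-14 + a)*(98 + y) (G(a, y) = (a - 14)*(y + 98) = (-14 + a)*(98 + y))
(f + 6689)*(-33785 + G(92, 183)) = (-201 + 6689)*(-33785 + (-1372 - 14*183 + 98*92 + 92*183)) = 6488*(-33785 + (-1372 - 2562 + 9016 + 16836)) = 6488*(-33785 + 21918) = 6488*(-11867) = -76993096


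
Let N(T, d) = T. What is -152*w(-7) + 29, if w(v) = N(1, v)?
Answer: -123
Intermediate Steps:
w(v) = 1
-152*w(-7) + 29 = -152*1 + 29 = -152 + 29 = -123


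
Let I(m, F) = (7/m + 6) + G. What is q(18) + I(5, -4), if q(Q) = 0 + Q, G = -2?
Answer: 117/5 ≈ 23.400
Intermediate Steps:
I(m, F) = 4 + 7/m (I(m, F) = (7/m + 6) - 2 = (6 + 7/m) - 2 = 4 + 7/m)
q(Q) = Q
q(18) + I(5, -4) = 18 + (4 + 7/5) = 18 + 27/5 = 117/5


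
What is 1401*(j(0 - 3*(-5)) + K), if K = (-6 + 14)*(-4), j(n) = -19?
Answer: -71451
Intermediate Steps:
K = -32 (K = 8*(-4) = -32)
1401*(j(0 - 3*(-5)) + K) = 1401*(-19 - 32) = 1401*(-51) = -71451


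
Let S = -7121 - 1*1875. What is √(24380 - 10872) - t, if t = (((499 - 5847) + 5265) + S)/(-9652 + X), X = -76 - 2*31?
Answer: -9079/9790 + 2*√3377 ≈ 115.30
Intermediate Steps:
S = -8996 (S = -7121 - 1875 = -8996)
X = -138 (X = -76 - 62 = -138)
t = 9079/9790 (t = (((499 - 5847) + 5265) - 8996)/(-9652 - 138) = ((-5348 + 5265) - 8996)/(-9790) = (-83 - 8996)*(-1/9790) = -9079*(-1/9790) = 9079/9790 ≈ 0.92737)
√(24380 - 10872) - t = √(24380 - 10872) - 1*9079/9790 = √13508 - 9079/9790 = 2*√3377 - 9079/9790 = -9079/9790 + 2*√3377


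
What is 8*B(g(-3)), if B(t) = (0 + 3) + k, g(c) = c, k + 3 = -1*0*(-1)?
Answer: 0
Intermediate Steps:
k = -3 (k = -3 - 1*0*(-1) = -3 + 0*(-1) = -3 + 0 = -3)
B(t) = 0 (B(t) = (0 + 3) - 3 = 3 - 3 = 0)
8*B(g(-3)) = 8*0 = 0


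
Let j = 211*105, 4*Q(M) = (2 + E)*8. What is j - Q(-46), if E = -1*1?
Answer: 22153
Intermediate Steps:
E = -1
Q(M) = 2 (Q(M) = ((2 - 1)*8)/4 = (1*8)/4 = (1/4)*8 = 2)
j = 22155
j - Q(-46) = 22155 - 1*2 = 22155 - 2 = 22153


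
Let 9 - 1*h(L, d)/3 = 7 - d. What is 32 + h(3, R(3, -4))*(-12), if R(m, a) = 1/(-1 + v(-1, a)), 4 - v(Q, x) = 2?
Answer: -76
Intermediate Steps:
v(Q, x) = 2 (v(Q, x) = 4 - 1*2 = 4 - 2 = 2)
R(m, a) = 1 (R(m, a) = 1/(-1 + 2) = 1/1 = 1)
h(L, d) = 6 + 3*d (h(L, d) = 27 - 3*(7 - d) = 27 + (-21 + 3*d) = 6 + 3*d)
32 + h(3, R(3, -4))*(-12) = 32 + (6 + 3*1)*(-12) = 32 + (6 + 3)*(-12) = 32 + 9*(-12) = 32 - 108 = -76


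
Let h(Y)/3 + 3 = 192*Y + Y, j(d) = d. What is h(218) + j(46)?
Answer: 126259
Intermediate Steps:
h(Y) = -9 + 579*Y (h(Y) = -9 + 3*(192*Y + Y) = -9 + 3*(193*Y) = -9 + 579*Y)
h(218) + j(46) = (-9 + 579*218) + 46 = (-9 + 126222) + 46 = 126213 + 46 = 126259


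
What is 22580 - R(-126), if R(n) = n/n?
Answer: 22579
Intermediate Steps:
R(n) = 1
22580 - R(-126) = 22580 - 1*1 = 22580 - 1 = 22579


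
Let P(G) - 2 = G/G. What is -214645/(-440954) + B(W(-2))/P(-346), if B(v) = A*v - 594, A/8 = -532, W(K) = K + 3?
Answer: -2137982965/1322862 ≈ -1616.2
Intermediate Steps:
W(K) = 3 + K
P(G) = 3 (P(G) = 2 + G/G = 2 + 1 = 3)
A = -4256 (A = 8*(-532) = -4256)
B(v) = -594 - 4256*v (B(v) = -4256*v - 594 = -594 - 4256*v)
-214645/(-440954) + B(W(-2))/P(-346) = -214645/(-440954) + (-594 - 4256*(3 - 2))/3 = -214645*(-1/440954) + (-594 - 4256*1)*(⅓) = 214645/440954 + (-594 - 4256)*(⅓) = 214645/440954 - 4850*⅓ = 214645/440954 - 4850/3 = -2137982965/1322862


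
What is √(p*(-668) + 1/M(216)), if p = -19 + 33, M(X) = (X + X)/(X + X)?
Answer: 3*I*√1039 ≈ 96.701*I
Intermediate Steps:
M(X) = 1 (M(X) = (2*X)/((2*X)) = (2*X)*(1/(2*X)) = 1)
p = 14
√(p*(-668) + 1/M(216)) = √(14*(-668) + 1/1) = √(-9352 + 1) = √(-9351) = 3*I*√1039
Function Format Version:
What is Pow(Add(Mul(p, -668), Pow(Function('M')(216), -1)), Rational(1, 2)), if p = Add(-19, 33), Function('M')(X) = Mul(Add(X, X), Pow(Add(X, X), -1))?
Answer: Mul(3, I, Pow(1039, Rational(1, 2))) ≈ Mul(96.701, I)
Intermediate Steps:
Function('M')(X) = 1 (Function('M')(X) = Mul(Mul(2, X), Pow(Mul(2, X), -1)) = Mul(Mul(2, X), Mul(Rational(1, 2), Pow(X, -1))) = 1)
p = 14
Pow(Add(Mul(p, -668), Pow(Function('M')(216), -1)), Rational(1, 2)) = Pow(Add(Mul(14, -668), Pow(1, -1)), Rational(1, 2)) = Pow(Add(-9352, 1), Rational(1, 2)) = Pow(-9351, Rational(1, 2)) = Mul(3, I, Pow(1039, Rational(1, 2)))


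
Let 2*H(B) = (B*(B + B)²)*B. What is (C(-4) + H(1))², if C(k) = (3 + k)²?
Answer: 9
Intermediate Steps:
H(B) = 2*B⁴ (H(B) = ((B*(B + B)²)*B)/2 = ((B*(2*B)²)*B)/2 = ((B*(4*B²))*B)/2 = ((4*B³)*B)/2 = (4*B⁴)/2 = 2*B⁴)
(C(-4) + H(1))² = ((3 - 4)² + 2*1⁴)² = ((-1)² + 2*1)² = (1 + 2)² = 3² = 9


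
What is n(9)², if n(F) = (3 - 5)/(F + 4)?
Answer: 4/169 ≈ 0.023669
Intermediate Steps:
n(F) = -2/(4 + F)
n(9)² = (-2/(4 + 9))² = (-2/13)² = 4/169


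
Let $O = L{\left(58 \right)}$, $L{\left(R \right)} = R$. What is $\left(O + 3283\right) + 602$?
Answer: $3943$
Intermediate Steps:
$O = 58$
$\left(O + 3283\right) + 602 = \left(58 + 3283\right) + 602 = 3341 + 602 = 3943$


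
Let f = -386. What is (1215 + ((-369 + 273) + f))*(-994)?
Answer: -728602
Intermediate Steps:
(1215 + ((-369 + 273) + f))*(-994) = (1215 + ((-369 + 273) - 386))*(-994) = (1215 + (-96 - 386))*(-994) = (1215 - 482)*(-994) = 733*(-994) = -728602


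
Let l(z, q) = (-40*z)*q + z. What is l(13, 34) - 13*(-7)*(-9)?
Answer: -18486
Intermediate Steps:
l(z, q) = z - 40*q*z (l(z, q) = -40*q*z + z = z - 40*q*z)
l(13, 34) - 13*(-7)*(-9) = 13*(1 - 40*34) - 13*(-7)*(-9) = 13*(1 - 1360) - (-91)*(-9) = 13*(-1359) - 1*819 = -17667 - 819 = -18486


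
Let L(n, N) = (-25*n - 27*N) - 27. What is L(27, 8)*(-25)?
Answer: 22950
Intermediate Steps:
L(n, N) = -27 - 27*N - 25*n (L(n, N) = (-27*N - 25*n) - 27 = -27 - 27*N - 25*n)
L(27, 8)*(-25) = (-27 - 27*8 - 25*27)*(-25) = (-27 - 216 - 675)*(-25) = -918*(-25) = 22950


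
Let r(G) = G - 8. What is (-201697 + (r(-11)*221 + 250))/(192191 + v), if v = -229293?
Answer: 102823/18551 ≈ 5.5427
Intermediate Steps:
r(G) = -8 + G
(-201697 + (r(-11)*221 + 250))/(192191 + v) = (-201697 + ((-8 - 11)*221 + 250))/(192191 - 229293) = (-201697 + (-19*221 + 250))/(-37102) = (-201697 + (-4199 + 250))*(-1/37102) = (-201697 - 3949)*(-1/37102) = -205646*(-1/37102) = 102823/18551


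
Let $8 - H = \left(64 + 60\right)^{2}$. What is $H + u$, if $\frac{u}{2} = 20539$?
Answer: $25710$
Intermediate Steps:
$u = 41078$ ($u = 2 \cdot 20539 = 41078$)
$H = -15368$ ($H = 8 - \left(64 + 60\right)^{2} = 8 - 124^{2} = 8 - 15376 = -15368$)
$H + u = -15368 + 41078 = 25710$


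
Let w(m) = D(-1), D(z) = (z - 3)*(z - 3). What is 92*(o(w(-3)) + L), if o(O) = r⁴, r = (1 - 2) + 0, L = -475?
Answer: -43608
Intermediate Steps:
D(z) = (-3 + z)² (D(z) = (-3 + z)*(-3 + z) = (-3 + z)²)
r = -1 (r = -1 + 0 = -1)
w(m) = 16 (w(m) = (-3 - 1)² = (-4)² = 16)
o(O) = 1 (o(O) = (-1)⁴ = 1)
92*(o(w(-3)) + L) = 92*(1 - 475) = 92*(-474) = -43608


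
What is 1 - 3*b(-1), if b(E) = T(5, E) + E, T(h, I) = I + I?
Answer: 10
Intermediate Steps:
T(h, I) = 2*I
b(E) = 3*E (b(E) = 2*E + E = 3*E)
1 - 3*b(-1) = 1 - 9*(-1) = 1 - 3*(-3) = 1 + 9 = 10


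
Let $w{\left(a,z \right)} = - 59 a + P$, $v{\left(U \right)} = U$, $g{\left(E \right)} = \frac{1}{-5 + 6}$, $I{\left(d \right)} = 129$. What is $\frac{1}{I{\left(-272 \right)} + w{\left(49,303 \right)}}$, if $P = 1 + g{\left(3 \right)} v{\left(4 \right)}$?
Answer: $- \frac{1}{2757} \approx -0.00036271$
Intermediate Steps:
$g{\left(E \right)} = 1$ ($g{\left(E \right)} = 1^{-1} = 1$)
$P = 5$ ($P = 1 + 1 \cdot 4 = 1 + 4 = 5$)
$w{\left(a,z \right)} = 5 - 59 a$ ($w{\left(a,z \right)} = - 59 a + 5 = 5 - 59 a$)
$\frac{1}{I{\left(-272 \right)} + w{\left(49,303 \right)}} = \frac{1}{129 + \left(5 - 2891\right)} = \frac{1}{129 - 2886} = \frac{1}{-2757} = - \frac{1}{2757}$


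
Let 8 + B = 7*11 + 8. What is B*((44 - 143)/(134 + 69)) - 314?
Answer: -10195/29 ≈ -351.55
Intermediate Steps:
B = 77 (B = -8 + (7*11 + 8) = -8 + (77 + 8) = -8 + 85 = 77)
B*((44 - 143)/(134 + 69)) - 314 = 77*((44 - 143)/(134 + 69)) - 314 = 77*(-99/203) - 314 = -1089/29 - 314 = -10195/29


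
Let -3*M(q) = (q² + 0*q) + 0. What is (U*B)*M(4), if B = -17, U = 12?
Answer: 1088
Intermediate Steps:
M(q) = -q²/3 (M(q) = -((q² + 0*q) + 0)/3 = -((q² + 0) + 0)/3 = -(q² + 0)/3 = -q²/3)
(U*B)*M(4) = (12*(-17))*(-⅓*4²) = -(-68)*16 = -204*(-16/3) = 1088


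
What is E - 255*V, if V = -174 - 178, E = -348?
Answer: 89412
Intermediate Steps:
V = -352
E - 255*V = -348 - 255*(-352) = -348 + 89760 = 89412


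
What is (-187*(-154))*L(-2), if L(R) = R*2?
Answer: -115192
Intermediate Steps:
L(R) = 2*R
(-187*(-154))*L(-2) = (-187*(-154))*(2*(-2)) = 28798*(-4) = -115192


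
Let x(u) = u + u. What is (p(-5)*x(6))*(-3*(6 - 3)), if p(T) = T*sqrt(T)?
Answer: 540*I*sqrt(5) ≈ 1207.5*I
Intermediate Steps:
x(u) = 2*u
p(T) = T**(3/2)
(p(-5)*x(6))*(-3*(6 - 3)) = ((-5)**(3/2)*(2*6))*(-3*(6 - 3)) = (-5*I*sqrt(5)*12)*(-3*3) = -60*I*sqrt(5)*(-9) = 540*I*sqrt(5)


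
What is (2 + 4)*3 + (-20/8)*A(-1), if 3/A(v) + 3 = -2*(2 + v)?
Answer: 39/2 ≈ 19.500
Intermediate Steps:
A(v) = 3/(-7 - 2*v) (A(v) = 3/(-3 - 2*(2 + v)) = 3/(-3 + (-4 - 2*v)) = 3/(-7 - 2*v))
(2 + 4)*3 + (-20/8)*A(-1) = (2 + 4)*3 + (-20/8)*(-3/(7 + 2*(-1))) = 6*3 + (-20*⅛)*(-3/(7 - 2)) = 18 - (-15)/(2*5) = 18 - 5/2*(-⅗) = 18 + 3/2 = 39/2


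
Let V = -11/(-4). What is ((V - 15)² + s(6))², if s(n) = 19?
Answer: 7317025/256 ≈ 28582.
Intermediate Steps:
V = 11/4 (V = -11*(-¼) = 11/4 ≈ 2.7500)
((V - 15)² + s(6))² = ((11/4 - 15)² + 19)² = ((-49/4)² + 19)² = (2401/16 + 19)² = (2705/16)² = 7317025/256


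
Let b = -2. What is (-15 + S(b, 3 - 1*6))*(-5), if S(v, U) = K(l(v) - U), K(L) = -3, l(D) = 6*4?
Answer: 90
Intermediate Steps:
l(D) = 24
S(v, U) = -3
(-15 + S(b, 3 - 1*6))*(-5) = (-15 - 3)*(-5) = -18*(-5) = 90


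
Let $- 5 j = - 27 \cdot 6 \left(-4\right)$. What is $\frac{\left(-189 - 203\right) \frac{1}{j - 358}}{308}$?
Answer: $\frac{35}{13409} \approx 0.0026102$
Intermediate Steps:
$j = - \frac{648}{5}$ ($j = - \frac{\left(-27\right) 6 \left(-4\right)}{5} = - \frac{\left(-27\right) \left(-24\right)}{5} = \left(- \frac{1}{5}\right) 648 = - \frac{648}{5} \approx -129.6$)
$\frac{\left(-189 - 203\right) \frac{1}{j - 358}}{308} = \frac{\left(-189 - 203\right) \frac{1}{- \frac{648}{5} - 358}}{308} = - \frac{392}{- \frac{2438}{5}} \cdot \frac{1}{308} = \left(-392\right) \left(- \frac{5}{2438}\right) \frac{1}{308} = \frac{980}{1219} \cdot \frac{1}{308} = \frac{35}{13409}$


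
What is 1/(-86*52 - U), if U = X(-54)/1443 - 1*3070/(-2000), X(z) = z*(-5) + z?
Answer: -96200/430368467 ≈ -0.00022353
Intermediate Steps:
X(z) = -4*z (X(z) = -5*z + z = -4*z)
U = 162067/96200 (U = -4*(-54)/1443 - 1*3070/(-2000) = 216*(1/1443) - 3070*(-1/2000) = 72/481 + 307/200 = 162067/96200 ≈ 1.6847)
1/(-86*52 - U) = 1/(-86*52 - 1*162067/96200) = 1/(-4472 - 162067/96200) = 1/(-430368467/96200) = -96200/430368467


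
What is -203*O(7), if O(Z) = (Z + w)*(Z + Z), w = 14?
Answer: -59682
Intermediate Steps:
O(Z) = 2*Z*(14 + Z) (O(Z) = (Z + 14)*(Z + Z) = (14 + Z)*(2*Z) = 2*Z*(14 + Z))
-203*O(7) = -406*7*(14 + 7) = -406*7*21 = -203*294 = -59682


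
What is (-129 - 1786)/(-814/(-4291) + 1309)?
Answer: -8217265/5617733 ≈ -1.4627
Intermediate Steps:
(-129 - 1786)/(-814/(-4291) + 1309) = -1915/(-814*(-1/4291) + 1309) = -1915/(814/4291 + 1309) = -1915/5617733/4291 = -1915*4291/5617733 = -8217265/5617733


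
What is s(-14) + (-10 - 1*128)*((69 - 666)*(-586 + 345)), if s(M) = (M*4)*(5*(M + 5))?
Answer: -19852506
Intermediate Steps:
s(M) = 4*M*(25 + 5*M) (s(M) = (4*M)*(5*(5 + M)) = (4*M)*(25 + 5*M) = 4*M*(25 + 5*M))
s(-14) + (-10 - 1*128)*((69 - 666)*(-586 + 345)) = 20*(-14)*(5 - 14) + (-10 - 1*128)*((69 - 666)*(-586 + 345)) = 20*(-14)*(-9) + (-10 - 128)*(-597*(-241)) = 2520 - 138*143877 = 2520 - 19855026 = -19852506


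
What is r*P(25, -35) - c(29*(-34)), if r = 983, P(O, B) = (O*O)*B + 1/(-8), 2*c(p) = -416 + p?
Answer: -172020375/8 ≈ -2.1503e+7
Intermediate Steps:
c(p) = -208 + p/2 (c(p) = (-416 + p)/2 = -208 + p/2)
P(O, B) = -1/8 + B*O**2 (P(O, B) = O**2*B - 1/8 = B*O**2 - 1/8 = -1/8 + B*O**2)
r*P(25, -35) - c(29*(-34)) = 983*(-1/8 - 35*25**2) - (-208 + (29*(-34))/2) = 983*(-1/8 - 35*625) - (-208 + (1/2)*(-986)) = 983*(-1/8 - 21875) - (-208 - 493) = 983*(-175001/8) - 1*(-701) = -172025983/8 + 701 = -172020375/8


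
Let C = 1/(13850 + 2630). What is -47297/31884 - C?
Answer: -194871611/131362080 ≈ -1.4835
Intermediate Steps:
C = 1/16480 ≈ 6.0680e-5
-47297/31884 - C = -47297/31884 - 1*1/16480 = -47297*1/31884 - 1/16480 = -47297/31884 - 1/16480 = -194871611/131362080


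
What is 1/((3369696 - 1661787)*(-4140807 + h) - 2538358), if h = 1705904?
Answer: -1/4158595286185 ≈ -2.4047e-13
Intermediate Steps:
1/((3369696 - 1661787)*(-4140807 + h) - 2538358) = 1/((3369696 - 1661787)*(-4140807 + 1705904) - 2538358) = 1/(1707909*(-2434903) - 2538358) = 1/(-4158592747827 - 2538358) = 1/(-4158595286185) = -1/4158595286185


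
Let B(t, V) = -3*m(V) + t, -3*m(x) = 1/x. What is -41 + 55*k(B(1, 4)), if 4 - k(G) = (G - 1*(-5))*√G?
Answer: 179 - 1375*√5/8 ≈ -205.32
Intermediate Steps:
m(x) = -1/(3*x)
B(t, V) = t + 1/V (B(t, V) = -(-1)/V + t = 1/V + t = t + 1/V)
k(G) = 4 - √G*(5 + G) (k(G) = 4 - (G - 1*(-5))*√G = 4 - (G + 5)*√G = 4 - (5 + G)*√G = 4 - √G*(5 + G))
-41 + 55*k(B(1, 4)) = -41 + 55*(4 - (1 + 1/4)^(3/2) - 5*√(1 + 1/4)) = -41 + 55*(4 - (1 + ¼)^(3/2) - 5*√(1 + ¼)) = -41 + 55*(4 - (5/4)^(3/2) - 5*√5/2) = -41 + 55*(4 - 5*√5/8 - 5*√5/2) = -41 + 55*(4 - 25*√5/8) = -41 + (220 - 1375*√5/8) = 179 - 1375*√5/8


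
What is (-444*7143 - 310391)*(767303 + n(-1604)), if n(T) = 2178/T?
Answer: -5343309087311/2 ≈ -2.6717e+12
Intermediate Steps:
(-444*7143 - 310391)*(767303 + n(-1604)) = (-444*7143 - 310391)*(767303 + 2178/(-1604)) = (-3171492 - 310391)*(767303 + 2178*(-1/1604)) = -3481883*(767303 - 1089/802) = -3481883*615375917/802 = -5343309087311/2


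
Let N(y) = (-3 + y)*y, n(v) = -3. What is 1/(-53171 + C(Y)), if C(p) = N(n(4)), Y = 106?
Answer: -1/53153 ≈ -1.8814e-5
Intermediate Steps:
N(y) = y*(-3 + y)
C(p) = 18 (C(p) = -3*(-3 - 3) = -3*(-6) = 18)
1/(-53171 + C(Y)) = 1/(-53171 + 18) = 1/(-53153) = -1/53153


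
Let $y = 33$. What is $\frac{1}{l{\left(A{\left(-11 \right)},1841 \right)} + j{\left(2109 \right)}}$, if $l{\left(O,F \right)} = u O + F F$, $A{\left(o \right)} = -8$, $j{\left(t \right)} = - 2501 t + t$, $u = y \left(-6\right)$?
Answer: $- \frac{1}{1881635} \approx -5.3145 \cdot 10^{-7}$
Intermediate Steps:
$u = -198$ ($u = 33 \left(-6\right) = -198$)
$j{\left(t \right)} = - 2500 t$
$l{\left(O,F \right)} = F^{2} - 198 O$ ($l{\left(O,F \right)} = - 198 O + F F = - 198 O + F^{2} = F^{2} - 198 O$)
$\frac{1}{l{\left(A{\left(-11 \right)},1841 \right)} + j{\left(2109 \right)}} = \frac{1}{\left(1841^{2} - -1584\right) - 5272500} = \frac{1}{\left(3389281 + 1584\right) - 5272500} = \frac{1}{3390865 - 5272500} = \frac{1}{-1881635} = - \frac{1}{1881635}$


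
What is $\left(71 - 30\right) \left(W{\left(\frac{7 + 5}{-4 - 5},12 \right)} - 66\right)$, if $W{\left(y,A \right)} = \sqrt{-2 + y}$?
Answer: $-2706 + \frac{41 i \sqrt{30}}{3} \approx -2706.0 + 74.855 i$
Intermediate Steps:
$\left(71 - 30\right) \left(W{\left(\frac{7 + 5}{-4 - 5},12 \right)} - 66\right) = \left(71 - 30\right) \left(\sqrt{-2 + \frac{7 + 5}{-4 - 5}} - 66\right) = 41 \left(\sqrt{-2 + \frac{12}{-9}} - 66\right) = 41 \left(\sqrt{-2 + 12 \left(- \frac{1}{9}\right)} - 66\right) = 41 \left(\sqrt{-2 - \frac{4}{3}} - 66\right) = 41 \left(\sqrt{- \frac{10}{3}} - 66\right) = 41 \left(\frac{i \sqrt{30}}{3} - 66\right) = 41 \left(-66 + \frac{i \sqrt{30}}{3}\right) = -2706 + \frac{41 i \sqrt{30}}{3}$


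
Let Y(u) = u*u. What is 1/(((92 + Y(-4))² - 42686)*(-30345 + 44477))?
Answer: -1/438402904 ≈ -2.2810e-9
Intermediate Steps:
Y(u) = u²
1/(((92 + Y(-4))² - 42686)*(-30345 + 44477)) = 1/(((92 + (-4)²)² - 42686)*(-30345 + 44477)) = 1/(((92 + 16)² - 42686)*14132) = 1/((108² - 42686)*14132) = 1/((11664 - 42686)*14132) = 1/(-31022*14132) = 1/(-438402904) = -1/438402904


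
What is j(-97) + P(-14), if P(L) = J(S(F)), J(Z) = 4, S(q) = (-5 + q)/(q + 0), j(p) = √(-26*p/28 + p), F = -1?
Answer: 4 + I*√1358/14 ≈ 4.0 + 2.6322*I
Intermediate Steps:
j(p) = √14*√p/14 (j(p) = √(-13*p/14 + p) = √(p/14) = √14*√p/14)
S(q) = (-5 + q)/q
P(L) = 4
j(-97) + P(-14) = √14*√(-97)/14 + 4 = √14*(I*√97)/14 + 4 = I*√1358/14 + 4 = 4 + I*√1358/14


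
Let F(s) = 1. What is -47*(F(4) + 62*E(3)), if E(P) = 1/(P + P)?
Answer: -1598/3 ≈ -532.67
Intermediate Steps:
E(P) = 1/(2*P)
-47*(F(4) + 62*E(3)) = -47*(1 + 62*((1/2)/3)) = -47*(1 + 62*((1/2)*(1/3))) = -47*(1 + 62*(1/6)) = -47*(1 + 31/3) = -47*34/3 = -1598/3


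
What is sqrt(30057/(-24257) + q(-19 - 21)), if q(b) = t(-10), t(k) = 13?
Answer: 2*sqrt(1730033497)/24257 ≈ 3.4294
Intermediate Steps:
q(b) = 13
sqrt(30057/(-24257) + q(-19 - 21)) = sqrt(30057/(-24257) + 13) = sqrt(30057*(-1/24257) + 13) = sqrt(-30057/24257 + 13) = sqrt(285284/24257) = 2*sqrt(1730033497)/24257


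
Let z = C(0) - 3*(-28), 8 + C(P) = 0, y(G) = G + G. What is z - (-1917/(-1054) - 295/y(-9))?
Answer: 274109/4743 ≈ 57.792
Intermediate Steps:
y(G) = 2*G
C(P) = -8 (C(P) = -8 + 0 = -8)
z = 76 (z = -8 - 3*(-28) = -8 + 84 = 76)
z - (-1917/(-1054) - 295/y(-9)) = 76 - (-1917/(-1054) - 295/(2*(-9))) = 76 - (-1917*(-1/1054) - 295/(-18)) = 76 - (1917/1054 - 295*(-1/18)) = 76 - (1917/1054 + 295/18) = 76 - 1*86359/4743 = 76 - 86359/4743 = 274109/4743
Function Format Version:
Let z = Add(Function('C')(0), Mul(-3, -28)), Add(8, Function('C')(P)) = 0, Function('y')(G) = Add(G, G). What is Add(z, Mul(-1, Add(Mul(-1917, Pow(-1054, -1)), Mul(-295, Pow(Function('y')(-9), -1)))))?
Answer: Rational(274109, 4743) ≈ 57.792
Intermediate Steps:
Function('y')(G) = Mul(2, G)
Function('C')(P) = -8 (Function('C')(P) = Add(-8, 0) = -8)
z = 76 (z = Add(-8, Mul(-3, -28)) = Add(-8, 84) = 76)
Add(z, Mul(-1, Add(Mul(-1917, Pow(-1054, -1)), Mul(-295, Pow(Function('y')(-9), -1))))) = Add(76, Mul(-1, Add(Mul(-1917, Pow(-1054, -1)), Mul(-295, Pow(Mul(2, -9), -1))))) = Add(76, Mul(-1, Add(Mul(-1917, Rational(-1, 1054)), Mul(-295, Pow(-18, -1))))) = Add(76, Mul(-1, Add(Rational(1917, 1054), Mul(-295, Rational(-1, 18))))) = Add(76, Mul(-1, Add(Rational(1917, 1054), Rational(295, 18)))) = Add(76, Mul(-1, Rational(86359, 4743))) = Add(76, Rational(-86359, 4743)) = Rational(274109, 4743)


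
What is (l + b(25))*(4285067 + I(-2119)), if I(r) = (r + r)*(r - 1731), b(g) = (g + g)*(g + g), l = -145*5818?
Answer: -17328015797370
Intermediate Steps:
l = -843610
b(g) = 4*g² (b(g) = (2*g)*(2*g) = 4*g²)
I(r) = 2*r*(-1731 + r) (I(r) = (2*r)*(-1731 + r) = 2*r*(-1731 + r))
(l + b(25))*(4285067 + I(-2119)) = (-843610 + 4*25²)*(4285067 + 2*(-2119)*(-1731 - 2119)) = (-843610 + 4*625)*(4285067 + 2*(-2119)*(-3850)) = (-843610 + 2500)*(4285067 + 16316300) = -841110*20601367 = -17328015797370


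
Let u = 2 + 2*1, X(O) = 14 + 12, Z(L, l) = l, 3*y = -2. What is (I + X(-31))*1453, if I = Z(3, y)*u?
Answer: 101710/3 ≈ 33903.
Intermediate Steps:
y = -⅔ (y = (⅓)*(-2) = -⅔ ≈ -0.66667)
X(O) = 26
u = 4 (u = 2 + 2 = 4)
I = -8/3 (I = -⅔*4 = -8/3 ≈ -2.6667)
(I + X(-31))*1453 = (-8/3 + 26)*1453 = (70/3)*1453 = 101710/3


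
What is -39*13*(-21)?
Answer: 10647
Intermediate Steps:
-39*13*(-21) = -507*(-21) = 10647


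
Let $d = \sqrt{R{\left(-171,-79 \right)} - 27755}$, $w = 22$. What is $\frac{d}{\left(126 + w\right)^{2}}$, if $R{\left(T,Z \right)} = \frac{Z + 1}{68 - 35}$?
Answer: $\frac{i \sqrt{3358641}}{240944} \approx 0.0076062 i$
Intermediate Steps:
$R{\left(T,Z \right)} = \frac{1}{33} + \frac{Z}{33}$ ($R{\left(T,Z \right)} = \frac{1 + Z}{33} = \left(1 + Z\right) \frac{1}{33} = \frac{1}{33} + \frac{Z}{33}$)
$d = \frac{i \sqrt{3358641}}{11}$ ($d = \sqrt{\left(\frac{1}{33} + \frac{1}{33} \left(-79\right)\right) - 27755} = \sqrt{\left(\frac{1}{33} - \frac{79}{33}\right) - 27755} = \sqrt{- \frac{26}{11} - 27755} = \sqrt{- \frac{305331}{11}} = \frac{i \sqrt{3358641}}{11} \approx 166.61 i$)
$\frac{d}{\left(126 + w\right)^{2}} = \frac{\frac{1}{11} i \sqrt{3358641}}{\left(126 + 22\right)^{2}} = \frac{\frac{1}{11} i \sqrt{3358641}}{148^{2}} = \frac{\frac{1}{11} i \sqrt{3358641}}{21904} = \frac{i \sqrt{3358641}}{11} \cdot \frac{1}{21904} = \frac{i \sqrt{3358641}}{240944}$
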